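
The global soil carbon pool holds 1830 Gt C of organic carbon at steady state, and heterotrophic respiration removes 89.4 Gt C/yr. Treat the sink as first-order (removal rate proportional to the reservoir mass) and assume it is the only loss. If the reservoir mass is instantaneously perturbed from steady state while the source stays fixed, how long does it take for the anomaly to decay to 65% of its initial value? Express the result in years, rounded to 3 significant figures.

8.82 yr

For a linear reservoir the anomaly decays as exp(−t/τ) with τ = M/F = 1830/89.4 = 20.47 yr.
exp(−t/τ) = 0.65 ⇒ t = −τ ln(0.65) = 20.47 × 0.4308 = 8.818 yr.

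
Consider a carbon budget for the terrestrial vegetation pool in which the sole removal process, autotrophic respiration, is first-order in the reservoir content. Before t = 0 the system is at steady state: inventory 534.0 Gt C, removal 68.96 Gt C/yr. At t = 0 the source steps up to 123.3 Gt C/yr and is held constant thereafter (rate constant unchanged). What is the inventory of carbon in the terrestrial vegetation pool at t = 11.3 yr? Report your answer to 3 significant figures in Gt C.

The sink rate constant is k = F₀/M₀ = 68.96/534.0 = 0.1291 yr⁻¹.
Solving dM/dt = F₁ − kM with M(0) = M₀ gives M(t) = F₁/k + (M₀ − F₁/k)·e^(−kt).
F₁/k = 123.3/0.1291 = 954.79 Gt C; kt = 0.1291 × 11.3 = 1.459, e^(−kt) = 0.2324.
M(11.3) = 954.79 + (534.0 − 954.79) × 0.2324 = 954.79 − 97.79 = 856.99 Gt C.

857 Gt C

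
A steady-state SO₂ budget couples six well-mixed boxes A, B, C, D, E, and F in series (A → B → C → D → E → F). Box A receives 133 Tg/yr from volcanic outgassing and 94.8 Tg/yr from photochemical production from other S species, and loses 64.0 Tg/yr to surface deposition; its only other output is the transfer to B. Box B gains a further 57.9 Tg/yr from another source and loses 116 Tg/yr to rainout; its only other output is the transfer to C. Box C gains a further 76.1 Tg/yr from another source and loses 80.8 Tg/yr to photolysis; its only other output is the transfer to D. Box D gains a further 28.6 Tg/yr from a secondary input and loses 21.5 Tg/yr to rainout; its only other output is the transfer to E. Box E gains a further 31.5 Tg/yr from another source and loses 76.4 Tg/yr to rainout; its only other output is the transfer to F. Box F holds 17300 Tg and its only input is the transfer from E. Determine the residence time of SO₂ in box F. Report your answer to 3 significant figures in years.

274 yr

Box A: F(A→B) = (133 + 94.8) − 64.0 = 163.80 Tg/yr.
Box B: F(B→C) = (163.80 + 57.9) − 116 = 105.70 Tg/yr.
Box C: F(C→D) = (105.70 + 76.1) − 80.8 = 101.00 Tg/yr.
Box D: F(D→E) = (101.00 + 28.6) − 21.5 = 108.10 Tg/yr.
Box E: F(E→F) = (108.10 + 31.5) − 76.4 = 63.200 Tg/yr.
Box F throughput = its input = 63.200 Tg/yr; τ = 17300 / 63.200 = 273.7 yr.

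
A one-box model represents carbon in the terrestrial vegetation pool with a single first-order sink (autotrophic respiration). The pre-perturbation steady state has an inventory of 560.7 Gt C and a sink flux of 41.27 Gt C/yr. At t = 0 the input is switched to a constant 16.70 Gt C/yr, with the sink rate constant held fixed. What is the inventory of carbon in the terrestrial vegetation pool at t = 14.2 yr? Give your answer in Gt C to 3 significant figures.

The sink rate constant is k = F₀/M₀ = 41.27/560.7 = 0.07360 yr⁻¹.
Solving dM/dt = F₁ − kM with M(0) = M₀ gives M(t) = F₁/k + (M₀ − F₁/k)·e^(−kt).
F₁/k = 16.70/0.07360 = 226.89 Gt C; kt = 0.07360 × 14.2 = 1.045, e^(−kt) = 0.3516.
M(14.2) = 226.89 + (560.7 − 226.89) × 0.3516 = 226.89 + 117.4 = 344.27 Gt C.

344 Gt C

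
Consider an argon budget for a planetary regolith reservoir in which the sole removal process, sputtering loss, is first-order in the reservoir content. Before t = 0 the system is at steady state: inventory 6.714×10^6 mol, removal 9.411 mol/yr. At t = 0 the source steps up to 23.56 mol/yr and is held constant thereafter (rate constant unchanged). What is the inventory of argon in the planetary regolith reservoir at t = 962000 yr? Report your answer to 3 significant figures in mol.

The sink rate constant is k = F₀/M₀ = 9.411/6.714×10^6 = 1.402×10^-6 yr⁻¹.
Solving dM/dt = F₁ − kM with M(0) = M₀ gives M(t) = F₁/k + (M₀ − F₁/k)·e^(−kt).
F₁/k = 23.56/1.402×10^-6 = 1.6808×10^7 mol; kt = 1.402×10^-6 × 962000 = 1.348, e^(−kt) = 0.2596.
M(962000) = 1.6808×10^7 + (6.714×10^6 − 1.6808×10^7) × 0.2596 = 1.6808×10^7 − 2.621×10^6 = 1.4187×10^7 mol.

1.42×10^7 mol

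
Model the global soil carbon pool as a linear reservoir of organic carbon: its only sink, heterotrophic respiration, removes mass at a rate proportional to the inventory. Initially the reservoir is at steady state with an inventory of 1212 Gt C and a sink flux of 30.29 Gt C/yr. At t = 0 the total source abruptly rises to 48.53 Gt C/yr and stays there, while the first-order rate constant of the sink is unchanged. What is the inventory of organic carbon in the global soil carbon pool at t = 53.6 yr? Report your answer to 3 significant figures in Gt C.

The sink rate constant is k = F₀/M₀ = 30.29/1212 = 0.02499 yr⁻¹.
Solving dM/dt = F₁ − kM with M(0) = M₀ gives M(t) = F₁/k + (M₀ − F₁/k)·e^(−kt).
F₁/k = 48.53/0.02499 = 1941.8 Gt C; kt = 0.02499 × 53.6 = 1.340, e^(−kt) = 0.2620.
M(53.6) = 1941.8 + (1212 − 1941.8) × 0.2620 = 1941.8 − 191.2 = 1750.7 Gt C.

1750 Gt C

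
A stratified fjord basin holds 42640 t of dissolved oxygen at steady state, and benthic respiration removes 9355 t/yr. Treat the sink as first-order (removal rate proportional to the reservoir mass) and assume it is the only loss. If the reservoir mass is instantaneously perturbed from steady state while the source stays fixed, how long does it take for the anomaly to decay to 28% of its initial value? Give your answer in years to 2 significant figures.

5.8 yr

For a linear reservoir the anomaly decays as exp(−t/τ) with τ = M/F = 42640/9355 = 4.558 yr.
exp(−t/τ) = 0.28 ⇒ t = −τ ln(0.28) = 4.558 × 1.273 = 5.802 yr.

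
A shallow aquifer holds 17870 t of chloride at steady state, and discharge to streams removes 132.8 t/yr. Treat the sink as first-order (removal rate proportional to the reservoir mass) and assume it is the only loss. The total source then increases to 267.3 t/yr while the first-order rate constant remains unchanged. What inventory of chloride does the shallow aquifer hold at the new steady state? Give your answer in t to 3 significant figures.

36000 t

Rate constant k = F/M = 132.8 / 17870 = 0.007431 yr⁻¹.
At the new steady state, source = k·M_new ⇒ M_new = 267.3 / 0.007431 = 35970 t.
(Equivalently M_new = M × F_new/F_old = 17870 × 267.3/132.8.)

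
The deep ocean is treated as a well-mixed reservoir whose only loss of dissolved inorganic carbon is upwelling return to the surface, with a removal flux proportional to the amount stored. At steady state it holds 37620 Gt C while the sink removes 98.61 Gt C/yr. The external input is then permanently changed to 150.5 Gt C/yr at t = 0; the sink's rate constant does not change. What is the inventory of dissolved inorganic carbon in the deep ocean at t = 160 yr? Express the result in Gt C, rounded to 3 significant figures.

44400 Gt C

Residence time τ = M₀/F₀ = 381.5 yr. The eventual steady state is M_∞ = M₀·(F₁/F₀) = 37620 × 150.5/98.61 = 57416 Gt C.
The anomaly ΔM(t) = M(t) − M_∞ decays as ΔM₀·e^(−t/τ) with ΔM₀ = 37620 − 57416 = −19800 Gt C.
At t = 160 yr, e^(−t/τ) = e^(−0.4194) = 0.6574, so ΔM = −13010 Gt C and M = 57416 − 13010 = 44401 Gt C.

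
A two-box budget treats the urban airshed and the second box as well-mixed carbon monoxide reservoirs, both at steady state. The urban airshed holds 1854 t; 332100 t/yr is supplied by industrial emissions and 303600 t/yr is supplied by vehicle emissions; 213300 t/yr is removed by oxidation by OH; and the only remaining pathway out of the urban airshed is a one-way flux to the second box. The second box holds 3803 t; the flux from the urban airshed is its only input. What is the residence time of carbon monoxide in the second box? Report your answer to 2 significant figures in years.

0.0090 yr

Balance the urban airshed: ΣF_in = 332100 + 303600 = 635700 t/yr.
Flux to the second box = ΣF_in − (213300) = 422400 t/yr.
At steady state the output of the second box equals its input, 422400 t/yr.
τ = M / F = 3803 / 422400 = 0.009003 yr.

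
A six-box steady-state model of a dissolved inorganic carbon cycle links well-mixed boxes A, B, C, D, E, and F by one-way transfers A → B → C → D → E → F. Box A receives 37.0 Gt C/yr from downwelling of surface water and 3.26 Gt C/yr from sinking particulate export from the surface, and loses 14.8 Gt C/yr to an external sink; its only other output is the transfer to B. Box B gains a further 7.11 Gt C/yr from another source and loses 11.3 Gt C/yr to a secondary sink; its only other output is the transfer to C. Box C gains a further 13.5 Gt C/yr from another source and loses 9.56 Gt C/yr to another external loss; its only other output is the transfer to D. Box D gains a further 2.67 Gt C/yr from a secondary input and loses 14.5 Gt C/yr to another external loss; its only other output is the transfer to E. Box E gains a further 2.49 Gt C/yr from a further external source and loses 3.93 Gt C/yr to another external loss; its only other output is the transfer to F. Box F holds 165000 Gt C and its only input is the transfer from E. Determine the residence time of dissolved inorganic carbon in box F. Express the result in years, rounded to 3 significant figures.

Box A: F(A→B) = (37.0 + 3.26) − 14.8 = 25.460 Gt C/yr.
Box B: F(B→C) = (25.460 + 7.11) − 11.3 = 21.270 Gt C/yr.
Box C: F(C→D) = (21.270 + 13.5) − 9.56 = 25.210 Gt C/yr.
Box D: F(D→E) = (25.210 + 2.67) − 14.5 = 13.380 Gt C/yr.
Box E: F(E→F) = (13.380 + 2.49) − 3.93 = 11.940 Gt C/yr.
Box F throughput = its input = 11.940 Gt C/yr; τ = 165000 / 11.940 = 13820 yr.

13800 yr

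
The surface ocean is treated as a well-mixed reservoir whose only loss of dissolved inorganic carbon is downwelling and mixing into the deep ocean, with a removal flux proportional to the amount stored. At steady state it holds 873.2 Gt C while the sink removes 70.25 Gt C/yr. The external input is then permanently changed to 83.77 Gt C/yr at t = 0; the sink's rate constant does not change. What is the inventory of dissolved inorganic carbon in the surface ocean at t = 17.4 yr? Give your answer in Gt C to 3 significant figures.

The sink rate constant is k = F₀/M₀ = 70.25/873.2 = 0.08045 yr⁻¹.
Solving dM/dt = F₁ − kM with M(0) = M₀ gives M(t) = F₁/k + (M₀ − F₁/k)·e^(−kt).
F₁/k = 83.77/0.08045 = 1041.3 Gt C; kt = 0.08045 × 17.4 = 1.400, e^(−kt) = 0.2466.
M(17.4) = 1041.3 + (873.2 − 1041.3) × 0.2466 = 1041.3 − 41.45 = 999.80 Gt C.

1000 Gt C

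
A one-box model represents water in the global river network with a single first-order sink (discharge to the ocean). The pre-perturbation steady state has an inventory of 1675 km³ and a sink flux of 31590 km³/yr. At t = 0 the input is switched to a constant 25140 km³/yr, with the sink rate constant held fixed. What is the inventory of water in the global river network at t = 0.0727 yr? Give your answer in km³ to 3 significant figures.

The sink rate constant is k = F₀/M₀ = 31590/1675 = 18.86 yr⁻¹.
Solving dM/dt = F₁ − kM with M(0) = M₀ gives M(t) = F₁/k + (M₀ − F₁/k)·e^(−kt).
F₁/k = 25140/18.86 = 1333.0 km³; kt = 18.86 × 0.0727 = 1.371, e^(−kt) = 0.2538.
M(0.0727) = 1333.0 + (1675 − 1333.0) × 0.2538 = 1333.0 + 86.81 = 1419.8 km³.

1420 km³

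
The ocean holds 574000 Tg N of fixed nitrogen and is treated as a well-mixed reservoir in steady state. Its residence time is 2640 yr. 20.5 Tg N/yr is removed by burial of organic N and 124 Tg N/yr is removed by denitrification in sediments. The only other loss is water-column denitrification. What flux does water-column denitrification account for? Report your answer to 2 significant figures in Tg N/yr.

73 Tg N/yr

Total removal F = M/τ = 574000 / 2640 = 217.4 Tg N/yr.
Water-column denitrification = F − (20.5 + 124) = 217.4 − 144.5 = 72.92 Tg N/yr.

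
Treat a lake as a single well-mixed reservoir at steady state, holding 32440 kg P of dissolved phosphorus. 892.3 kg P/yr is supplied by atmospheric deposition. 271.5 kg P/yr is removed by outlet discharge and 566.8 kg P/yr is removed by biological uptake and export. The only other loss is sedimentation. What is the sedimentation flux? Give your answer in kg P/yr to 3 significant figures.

54.0 kg P/yr

At steady state ΣF_in = ΣF_out.
ΣF_in = 892.30 kg P/yr.
Sedimentation flux = ΣF_in − (271.5 + 566.8) = 892.30 − 838.3 = 54.00 kg P/yr.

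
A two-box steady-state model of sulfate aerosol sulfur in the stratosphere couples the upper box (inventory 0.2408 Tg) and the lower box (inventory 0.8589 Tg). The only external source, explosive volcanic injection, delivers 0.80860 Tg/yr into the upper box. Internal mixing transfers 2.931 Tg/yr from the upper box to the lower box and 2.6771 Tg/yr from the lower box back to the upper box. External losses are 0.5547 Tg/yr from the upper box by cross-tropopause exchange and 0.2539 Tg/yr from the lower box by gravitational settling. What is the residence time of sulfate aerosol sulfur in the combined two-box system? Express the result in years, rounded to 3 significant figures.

Treat the two boxes together as one reservoir: the mixing fluxes between them are internal recycling, so τ = ΣM / Σ(external losses).
M_total = 0.2408 + 0.8589 = 1.0997 Tg.
ΣF_external_out = 0.5547 + 0.2539 = 0.80860 Tg/yr.
τ = M_total / ΣF_ext = 1.0997 / 0.80860 = 1.360 yr.

1.36 yr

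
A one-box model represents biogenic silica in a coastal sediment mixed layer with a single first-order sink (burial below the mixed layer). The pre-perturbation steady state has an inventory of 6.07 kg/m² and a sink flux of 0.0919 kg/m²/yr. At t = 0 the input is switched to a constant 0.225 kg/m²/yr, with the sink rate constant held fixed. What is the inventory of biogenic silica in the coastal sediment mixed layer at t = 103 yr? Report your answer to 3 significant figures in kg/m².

The sink rate constant is k = F₀/M₀ = 0.0919/6.07 = 0.01514 yr⁻¹.
Solving dM/dt = F₁ − kM with M(0) = M₀ gives M(t) = F₁/k + (M₀ − F₁/k)·e^(−kt).
F₁/k = 0.225/0.01514 = 14.861 kg/m²; kt = 0.01514 × 103 = 1.559, e^(−kt) = 0.2103.
M(103) = 14.861 + (6.07 − 14.861) × 0.2103 = 14.861 − 1.848 = 13.013 kg/m².

13.0 kg/m²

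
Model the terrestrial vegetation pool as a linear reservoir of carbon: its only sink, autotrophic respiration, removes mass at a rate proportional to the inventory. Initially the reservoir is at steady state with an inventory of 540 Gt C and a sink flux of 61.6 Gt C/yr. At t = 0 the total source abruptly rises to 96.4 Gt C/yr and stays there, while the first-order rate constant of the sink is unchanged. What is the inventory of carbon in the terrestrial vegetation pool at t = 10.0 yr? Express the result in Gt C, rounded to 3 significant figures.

τ = M₀/F₀ = 540/61.6 = 8.766 yr; rate constant k = 1/τ.
New steady state M_∞ = F₁/k = F₁·τ = 96.4 × 8.766 = 845.06 Gt C.
M(t) = M_∞ + (M₀ − M_∞)·e^(−t/τ); t/τ = 10.0/8.766 = 1.141, so e^(−t/τ) = 0.3196.
M(t) = 845.06 − 305.1 × 0.3196 = 747.57 Gt C.

748 Gt C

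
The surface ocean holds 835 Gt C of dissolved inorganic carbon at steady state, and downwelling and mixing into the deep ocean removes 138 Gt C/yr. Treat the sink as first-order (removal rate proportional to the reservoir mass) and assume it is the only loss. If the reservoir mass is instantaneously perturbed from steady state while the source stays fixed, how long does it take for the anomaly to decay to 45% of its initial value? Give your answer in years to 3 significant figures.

For a linear reservoir the anomaly decays as exp(−t/τ) with τ = M/F = 835/138 = 6.051 yr.
exp(−t/τ) = 0.45 ⇒ t = −τ ln(0.45) = 6.051 × 0.7985 = 4.832 yr.

4.83 yr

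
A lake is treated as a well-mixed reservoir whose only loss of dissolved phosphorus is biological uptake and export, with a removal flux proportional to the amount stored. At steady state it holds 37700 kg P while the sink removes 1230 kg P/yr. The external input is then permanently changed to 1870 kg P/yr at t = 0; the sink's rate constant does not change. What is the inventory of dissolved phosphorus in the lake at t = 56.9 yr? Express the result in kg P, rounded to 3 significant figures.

54300 kg P

Residence time τ = M₀/F₀ = 30.65 yr. The eventual steady state is M_∞ = M₀·(F₁/F₀) = 37700 × 1870/1230 = 57316 kg P.
The anomaly ΔM(t) = M(t) − M_∞ decays as ΔM₀·e^(−t/τ) with ΔM₀ = 37700 − 57316 = −19620 kg P.
At t = 56.9 yr, e^(−t/τ) = e^(−1.856) = 0.1562, so ΔM = −3065 kg P and M = 57316 − 3065 = 54252 kg P.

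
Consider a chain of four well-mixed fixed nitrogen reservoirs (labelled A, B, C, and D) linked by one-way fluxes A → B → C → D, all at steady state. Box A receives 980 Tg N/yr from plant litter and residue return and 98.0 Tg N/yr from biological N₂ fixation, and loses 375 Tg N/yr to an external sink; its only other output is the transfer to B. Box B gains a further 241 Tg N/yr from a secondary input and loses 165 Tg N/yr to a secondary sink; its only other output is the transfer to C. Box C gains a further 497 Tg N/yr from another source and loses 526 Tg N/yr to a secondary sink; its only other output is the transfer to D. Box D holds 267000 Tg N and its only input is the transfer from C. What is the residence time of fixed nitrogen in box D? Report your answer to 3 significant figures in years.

Box A: F(A→B) = (980 + 98.0) − 375 = 703.00 Tg N/yr.
Box B: F(B→C) = (703.00 + 241) − 165 = 779.00 Tg N/yr.
Box C: F(C→D) = (779.00 + 497) − 526 = 750.00 Tg N/yr.
Box D throughput = its input = 750.00 Tg N/yr; τ = 267000 / 750.00 = 356.0 yr.

356 yr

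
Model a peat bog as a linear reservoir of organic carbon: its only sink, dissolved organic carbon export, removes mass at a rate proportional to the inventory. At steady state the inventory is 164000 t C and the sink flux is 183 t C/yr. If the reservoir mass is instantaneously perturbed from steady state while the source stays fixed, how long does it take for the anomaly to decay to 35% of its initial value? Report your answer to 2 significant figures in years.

940 yr

For a linear reservoir the anomaly decays as exp(−t/τ) with τ = M/F = 164000/183 = 896.2 yr.
exp(−t/τ) = 0.35 ⇒ t = −τ ln(0.35) = 896.2 × 1.050 = 940.8 yr.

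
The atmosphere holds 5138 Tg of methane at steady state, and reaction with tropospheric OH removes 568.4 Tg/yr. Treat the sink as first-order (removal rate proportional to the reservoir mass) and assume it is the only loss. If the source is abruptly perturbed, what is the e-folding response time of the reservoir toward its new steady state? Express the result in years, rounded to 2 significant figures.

9.0 yr

For a linear reservoir the response time equals the residence time τ = M/F.
τ = 5138 / 568.4 = 9.039 yr.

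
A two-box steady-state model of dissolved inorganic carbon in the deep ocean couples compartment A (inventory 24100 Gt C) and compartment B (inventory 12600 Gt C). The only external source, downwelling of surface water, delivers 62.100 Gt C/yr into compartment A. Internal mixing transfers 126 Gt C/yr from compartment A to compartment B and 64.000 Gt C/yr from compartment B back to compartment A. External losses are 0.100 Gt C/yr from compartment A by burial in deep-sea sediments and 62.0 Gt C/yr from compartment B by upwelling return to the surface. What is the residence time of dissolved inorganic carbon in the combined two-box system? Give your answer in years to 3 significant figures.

591 yr

For the system as a whole, the A↔B exchange is internal and contributes nothing to the throughput; only the external sinks remove mass.
M_total = 24100 + 12600 = 36700 Gt C.
ΣF_external_out = 0.100 + 62.0 = 62.100 Gt C/yr.
τ = M_total / ΣF_ext = 36700 / 62.100 = 591.0 yr.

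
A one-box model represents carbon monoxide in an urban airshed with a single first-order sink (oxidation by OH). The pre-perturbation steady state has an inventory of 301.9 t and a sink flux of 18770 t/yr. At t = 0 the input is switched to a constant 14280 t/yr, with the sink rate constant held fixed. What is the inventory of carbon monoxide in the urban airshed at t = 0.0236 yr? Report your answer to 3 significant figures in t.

246 t

Residence time τ = M₀/F₀ = 0.01608 yr. The eventual steady state is M_∞ = M₀·(F₁/F₀) = 301.9 × 14280/18770 = 229.68 t.
The anomaly ΔM(t) = M(t) − M_∞ decays as ΔM₀·e^(−t/τ) with ΔM₀ = 301.9 − 229.68 = 72.22 t.
At t = 0.0236 yr, e^(−t/τ) = e^(−1.467) = 0.2306, so ΔM = 16.65 t and M = 229.68 + 16.65 = 246.33 t.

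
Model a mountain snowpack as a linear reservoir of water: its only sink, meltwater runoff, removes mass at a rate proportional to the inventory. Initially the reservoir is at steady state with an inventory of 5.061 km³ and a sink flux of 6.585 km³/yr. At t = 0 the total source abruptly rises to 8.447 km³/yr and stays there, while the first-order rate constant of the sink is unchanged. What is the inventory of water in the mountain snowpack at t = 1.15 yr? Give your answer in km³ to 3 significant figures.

6.17 km³

The sink rate constant is k = F₀/M₀ = 6.585/5.061 = 1.301 yr⁻¹.
Solving dM/dt = F₁ − kM with M(0) = M₀ gives M(t) = F₁/k + (M₀ − F₁/k)·e^(−kt).
F₁/k = 8.447/1.301 = 6.4921 km³; kt = 1.301 × 1.15 = 1.496, e^(−kt) = 0.2240.
M(1.15) = 6.4921 + (5.061 − 6.4921) × 0.2240 = 6.4921 − 0.3205 = 6.1716 km³.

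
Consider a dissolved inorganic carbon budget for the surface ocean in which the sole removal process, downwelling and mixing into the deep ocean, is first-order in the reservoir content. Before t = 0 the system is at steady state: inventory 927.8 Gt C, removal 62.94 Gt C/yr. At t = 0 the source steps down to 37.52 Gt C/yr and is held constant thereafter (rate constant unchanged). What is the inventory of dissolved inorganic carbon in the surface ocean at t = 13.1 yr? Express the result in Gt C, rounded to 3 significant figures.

707 Gt C

The sink rate constant is k = F₀/M₀ = 62.94/927.8 = 0.06784 yr⁻¹.
Solving dM/dt = F₁ − kM with M(0) = M₀ gives M(t) = F₁/k + (M₀ − F₁/k)·e^(−kt).
F₁/k = 37.52/0.06784 = 553.08 Gt C; kt = 0.06784 × 13.1 = 0.8887, e^(−kt) = 0.4112.
M(13.1) = 553.08 + (927.8 − 553.08) × 0.4112 = 553.08 + 154.1 = 707.17 Gt C.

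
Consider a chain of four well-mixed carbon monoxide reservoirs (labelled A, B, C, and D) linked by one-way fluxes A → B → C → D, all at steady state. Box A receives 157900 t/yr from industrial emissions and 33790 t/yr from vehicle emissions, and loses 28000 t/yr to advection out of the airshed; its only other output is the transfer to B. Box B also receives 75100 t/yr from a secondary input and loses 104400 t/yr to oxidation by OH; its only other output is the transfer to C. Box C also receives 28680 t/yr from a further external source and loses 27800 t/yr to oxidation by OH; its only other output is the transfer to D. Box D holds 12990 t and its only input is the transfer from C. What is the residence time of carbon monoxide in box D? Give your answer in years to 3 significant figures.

0.0960 yr

Box A: F(A→B) = (157900 + 33790) − 28000 = 163690 t/yr.
Box B: F(B→C) = (163690 + 75100) − 104400 = 134390 t/yr.
Box C: F(C→D) = (134390 + 28680) − 27800 = 135270 t/yr.
Box D throughput = its input = 135270 t/yr; τ = 12990 / 135270 = 0.09603 yr.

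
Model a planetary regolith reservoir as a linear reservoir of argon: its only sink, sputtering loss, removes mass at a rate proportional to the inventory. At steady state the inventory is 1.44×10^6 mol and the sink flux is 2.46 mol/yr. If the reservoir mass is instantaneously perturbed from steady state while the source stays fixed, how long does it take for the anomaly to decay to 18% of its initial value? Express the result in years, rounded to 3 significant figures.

1.00×10^6 yr

For a linear reservoir the anomaly decays as exp(−t/τ) with τ = M/F = 1.44×10^6/2.46 = 585400 yr.
exp(−t/τ) = 0.18 ⇒ t = −τ ln(0.18) = 585400 × 1.715 = 1.004×10^6 yr.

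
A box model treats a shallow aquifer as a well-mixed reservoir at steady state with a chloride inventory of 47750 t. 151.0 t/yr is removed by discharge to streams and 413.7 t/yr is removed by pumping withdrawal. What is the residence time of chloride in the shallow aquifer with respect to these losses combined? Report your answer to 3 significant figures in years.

Total removal = 151.0 + 413.7 = 564.70 t/yr.
τ = M / ΣF_out = 47750 / 564.70 = 84.56 yr.

84.6 yr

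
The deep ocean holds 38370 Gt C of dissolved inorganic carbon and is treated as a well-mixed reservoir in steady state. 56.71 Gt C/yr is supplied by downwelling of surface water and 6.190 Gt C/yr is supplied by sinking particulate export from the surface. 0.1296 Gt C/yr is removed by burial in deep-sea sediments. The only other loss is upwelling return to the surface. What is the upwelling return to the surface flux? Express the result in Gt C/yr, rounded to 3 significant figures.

62.8 Gt C/yr

At steady state ΣF_in = ΣF_out.
ΣF_in = 56.71 + 6.190 = 62.900 Gt C/yr.
Upwelling return to the surface flux = ΣF_in − (0.1296) = 62.900 − 0.1296 = 62.77 Gt C/yr.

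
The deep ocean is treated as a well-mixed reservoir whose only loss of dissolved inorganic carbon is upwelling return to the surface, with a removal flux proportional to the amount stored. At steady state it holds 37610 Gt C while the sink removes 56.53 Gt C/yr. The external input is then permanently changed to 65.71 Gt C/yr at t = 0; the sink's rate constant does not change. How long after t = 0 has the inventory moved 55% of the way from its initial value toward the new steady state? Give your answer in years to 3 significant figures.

531 yr

τ = M₀/F₀ = 37610/56.53 = 665.3 yr.
The remaining gap fraction is e^(−t/τ); 55% covered ⇒ e^(−t/τ) = 0.450.
t = −τ ln(0.450) = 665.3 × 0.7985 = 531.3 yr.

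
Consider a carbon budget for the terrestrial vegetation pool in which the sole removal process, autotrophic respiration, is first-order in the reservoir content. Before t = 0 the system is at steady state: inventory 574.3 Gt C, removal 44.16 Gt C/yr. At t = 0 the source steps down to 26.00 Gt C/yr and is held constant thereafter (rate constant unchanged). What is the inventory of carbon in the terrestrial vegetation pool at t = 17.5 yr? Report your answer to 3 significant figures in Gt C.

400 Gt C

τ = M₀/F₀ = 574.3/44.16 = 13.00 yr; rate constant k = 1/τ.
New steady state M_∞ = F₁/k = F₁·τ = 26.00 × 13.00 = 338.13 Gt C.
M(t) = M_∞ + (M₀ − M_∞)·e^(−t/τ); t/τ = 17.5/13.00 = 1.346, so e^(−t/τ) = 0.2604.
M(t) = 338.13 + 236.2 × 0.2604 = 399.62 Gt C.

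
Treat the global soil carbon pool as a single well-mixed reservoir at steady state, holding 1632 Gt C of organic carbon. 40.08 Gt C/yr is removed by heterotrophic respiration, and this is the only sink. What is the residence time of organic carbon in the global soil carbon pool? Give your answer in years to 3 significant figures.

40.7 yr

τ = M / F = 1632 / 40.08 = 40.72 yr.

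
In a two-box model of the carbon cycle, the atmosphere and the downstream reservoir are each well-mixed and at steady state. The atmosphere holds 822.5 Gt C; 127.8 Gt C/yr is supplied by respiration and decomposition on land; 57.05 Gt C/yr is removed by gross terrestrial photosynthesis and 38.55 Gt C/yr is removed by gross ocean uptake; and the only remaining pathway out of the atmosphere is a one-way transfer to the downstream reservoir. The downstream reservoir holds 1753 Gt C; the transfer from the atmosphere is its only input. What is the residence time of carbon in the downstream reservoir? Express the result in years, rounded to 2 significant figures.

54 yr

Balance the atmosphere: ΣF_in = 127.80 Gt C/yr.
Transfer to the downstream reservoir = ΣF_in − (57.05 + 38.55) = 32.200 Gt C/yr.
At steady state the output of the downstream reservoir equals its input, 32.200 Gt C/yr.
τ = M / F = 1753 / 32.200 = 54.44 yr.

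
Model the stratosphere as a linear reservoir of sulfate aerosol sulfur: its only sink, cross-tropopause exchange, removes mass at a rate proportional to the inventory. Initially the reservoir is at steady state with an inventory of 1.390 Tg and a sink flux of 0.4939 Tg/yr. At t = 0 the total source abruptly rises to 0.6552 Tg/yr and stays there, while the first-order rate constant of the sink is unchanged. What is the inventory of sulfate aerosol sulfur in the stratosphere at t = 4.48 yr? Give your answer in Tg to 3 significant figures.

1.75 Tg

Residence time τ = M₀/F₀ = 2.814 yr. The eventual steady state is M_∞ = M₀·(F₁/F₀) = 1.390 × 0.6552/0.4939 = 1.8440 Tg.
The anomaly ΔM(t) = M(t) − M_∞ decays as ΔM₀·e^(−t/τ) with ΔM₀ = 1.390 − 1.8440 = −0.4540 Tg.
At t = 4.48 yr, e^(−t/τ) = e^(−1.592) = 0.2035, so ΔM = −0.09240 Tg and M = 1.8440 − 0.09240 = 1.7516 Tg.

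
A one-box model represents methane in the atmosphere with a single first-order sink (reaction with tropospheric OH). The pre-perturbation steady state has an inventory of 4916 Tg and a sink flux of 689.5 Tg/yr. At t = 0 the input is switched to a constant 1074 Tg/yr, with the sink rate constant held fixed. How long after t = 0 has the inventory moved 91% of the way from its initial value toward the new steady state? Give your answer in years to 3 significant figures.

τ = M₀/F₀ = 4916/689.5 = 7.130 yr.
The remaining gap fraction is e^(−t/τ); 91% covered ⇒ e^(−t/τ) = 0.0900.
t = −τ ln(0.0900) = 7.130 × 2.408 = 17.17 yr.

17.2 yr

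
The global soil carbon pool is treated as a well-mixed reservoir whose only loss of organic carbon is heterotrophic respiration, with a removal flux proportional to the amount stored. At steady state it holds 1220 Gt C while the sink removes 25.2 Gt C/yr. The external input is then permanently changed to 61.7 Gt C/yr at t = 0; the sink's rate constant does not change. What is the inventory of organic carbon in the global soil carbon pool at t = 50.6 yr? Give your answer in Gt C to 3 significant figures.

The sink rate constant is k = F₀/M₀ = 25.2/1220 = 0.02066 yr⁻¹.
Solving dM/dt = F₁ − kM with M(0) = M₀ gives M(t) = F₁/k + (M₀ − F₁/k)·e^(−kt).
F₁/k = 61.7/0.02066 = 2987.1 Gt C; kt = 0.02066 × 50.6 = 1.045, e^(−kt) = 0.3516.
M(50.6) = 2987.1 + (1220 − 2987.1) × 0.3516 = 2987.1 − 621.3 = 2365.7 Gt C.

2370 Gt C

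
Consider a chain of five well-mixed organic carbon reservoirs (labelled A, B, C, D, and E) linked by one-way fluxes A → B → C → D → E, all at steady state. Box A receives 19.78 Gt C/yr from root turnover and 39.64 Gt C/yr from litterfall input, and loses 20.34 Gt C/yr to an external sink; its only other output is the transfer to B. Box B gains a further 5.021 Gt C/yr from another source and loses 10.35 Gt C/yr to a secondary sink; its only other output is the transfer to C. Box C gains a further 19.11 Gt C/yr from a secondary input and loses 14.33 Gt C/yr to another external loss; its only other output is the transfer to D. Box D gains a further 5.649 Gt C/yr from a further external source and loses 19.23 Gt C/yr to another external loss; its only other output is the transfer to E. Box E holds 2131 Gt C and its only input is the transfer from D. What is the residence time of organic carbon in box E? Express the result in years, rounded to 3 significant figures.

85.4 yr

Box A: F(A→B) = (19.78 + 39.64) − 20.34 = 39.080 Gt C/yr.
Box B: F(B→C) = (39.080 + 5.021) − 10.35 = 33.751 Gt C/yr.
Box C: F(C→D) = (33.751 + 19.11) − 14.33 = 38.531 Gt C/yr.
Box D: F(D→E) = (38.531 + 5.649) − 19.23 = 24.950 Gt C/yr.
Box E throughput = its input = 24.950 Gt C/yr; τ = 2131 / 24.950 = 85.41 yr.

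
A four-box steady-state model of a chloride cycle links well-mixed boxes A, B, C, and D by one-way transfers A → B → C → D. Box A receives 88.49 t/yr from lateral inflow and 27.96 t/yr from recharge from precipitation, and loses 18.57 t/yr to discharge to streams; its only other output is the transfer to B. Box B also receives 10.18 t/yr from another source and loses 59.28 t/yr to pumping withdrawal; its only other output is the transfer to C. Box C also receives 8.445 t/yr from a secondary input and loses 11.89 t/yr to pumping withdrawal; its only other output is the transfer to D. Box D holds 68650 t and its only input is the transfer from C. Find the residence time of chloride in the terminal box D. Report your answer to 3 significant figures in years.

Box A: F(A→B) = (88.49 + 27.96) − 18.57 = 97.880 t/yr.
Box B: F(B→C) = (97.880 + 10.18) − 59.28 = 48.780 t/yr.
Box C: F(C→D) = (48.780 + 8.445) − 11.89 = 45.335 t/yr.
Box D throughput = its input = 45.335 t/yr; τ = 68650 / 45.335 = 1514 yr.

1510 yr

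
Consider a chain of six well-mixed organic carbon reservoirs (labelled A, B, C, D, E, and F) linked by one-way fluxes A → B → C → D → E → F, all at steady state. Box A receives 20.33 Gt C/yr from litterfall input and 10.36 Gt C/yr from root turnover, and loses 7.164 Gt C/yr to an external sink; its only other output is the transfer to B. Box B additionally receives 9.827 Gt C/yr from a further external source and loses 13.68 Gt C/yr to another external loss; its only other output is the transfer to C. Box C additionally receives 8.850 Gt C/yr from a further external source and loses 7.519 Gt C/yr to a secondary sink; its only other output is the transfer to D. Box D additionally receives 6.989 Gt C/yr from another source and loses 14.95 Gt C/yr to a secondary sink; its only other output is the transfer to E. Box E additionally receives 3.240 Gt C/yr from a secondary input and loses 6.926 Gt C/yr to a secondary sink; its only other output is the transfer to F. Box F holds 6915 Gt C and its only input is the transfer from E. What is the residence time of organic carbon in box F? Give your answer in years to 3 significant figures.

Box A: F(A→B) = (20.33 + 10.36) − 7.164 = 23.526 Gt C/yr.
Box B: F(B→C) = (23.526 + 9.827) − 13.68 = 19.673 Gt C/yr.
Box C: F(C→D) = (19.673 + 8.850) − 7.519 = 21.004 Gt C/yr.
Box D: F(D→E) = (21.004 + 6.989) − 14.95 = 13.043 Gt C/yr.
Box E: F(E→F) = (13.043 + 3.240) − 6.926 = 9.3570 Gt C/yr.
Box F throughput = its input = 9.3570 Gt C/yr; τ = 6915 / 9.3570 = 739.0 yr.

739 yr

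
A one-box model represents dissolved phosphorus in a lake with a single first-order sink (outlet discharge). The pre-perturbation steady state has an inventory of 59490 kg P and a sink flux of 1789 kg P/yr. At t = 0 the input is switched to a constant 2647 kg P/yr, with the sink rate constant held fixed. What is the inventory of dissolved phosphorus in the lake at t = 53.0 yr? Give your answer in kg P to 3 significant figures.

The sink rate constant is k = F₀/M₀ = 1789/59490 = 0.03007 yr⁻¹.
Solving dM/dt = F₁ − kM with M(0) = M₀ gives M(t) = F₁/k + (M₀ − F₁/k)·e^(−kt).
F₁/k = 2647/0.03007 = 88021 kg P; kt = 0.03007 × 53.0 = 1.594, e^(−kt) = 0.2031.
M(53.0) = 88021 + (59490 − 88021) × 0.2031 = 88021 − 5796 = 82225 kg P.

82200 kg P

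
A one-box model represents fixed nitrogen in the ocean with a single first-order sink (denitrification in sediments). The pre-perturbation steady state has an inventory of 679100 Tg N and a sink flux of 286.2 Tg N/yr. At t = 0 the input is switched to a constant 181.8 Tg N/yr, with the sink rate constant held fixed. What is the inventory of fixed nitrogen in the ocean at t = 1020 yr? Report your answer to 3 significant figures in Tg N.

593000 Tg N

Residence time τ = M₀/F₀ = 2373 yr. The eventual steady state is M_∞ = M₀·(F₁/F₀) = 679100 × 181.8/286.2 = 431380 Tg N.
The anomaly ΔM(t) = M(t) − M_∞ decays as ΔM₀·e^(−t/τ) with ΔM₀ = 679100 − 431380 = 247700 Tg N.
At t = 1020 yr, e^(−t/τ) = e^(−0.4299) = 0.6506, so ΔM = 161200 Tg N and M = 431380 + 161200 = 592540 Tg N.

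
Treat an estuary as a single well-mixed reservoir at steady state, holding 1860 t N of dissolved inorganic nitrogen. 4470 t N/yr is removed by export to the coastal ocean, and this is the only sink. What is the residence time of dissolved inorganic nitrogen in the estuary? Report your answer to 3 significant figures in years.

0.416 yr

τ = M / F = 1860 / 4470 = 0.4161 yr.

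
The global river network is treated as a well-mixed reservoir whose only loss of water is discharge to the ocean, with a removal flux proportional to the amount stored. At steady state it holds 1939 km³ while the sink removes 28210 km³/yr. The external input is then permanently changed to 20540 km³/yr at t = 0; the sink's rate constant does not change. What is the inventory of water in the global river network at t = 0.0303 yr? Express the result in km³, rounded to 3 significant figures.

1750 km³

Residence time τ = M₀/F₀ = 0.06873 yr. The eventual steady state is M_∞ = M₀·(F₁/F₀) = 1939 × 20540/28210 = 1411.8 km³.
The anomaly ΔM(t) = M(t) − M_∞ decays as ΔM₀·e^(−t/τ) with ΔM₀ = 1939 − 1411.8 = 527.2 km³.
At t = 0.0303 yr, e^(−t/τ) = e^(−0.4408) = 0.6435, so ΔM = 339.3 km³ and M = 1411.8 + 339.3 = 1751.1 km³.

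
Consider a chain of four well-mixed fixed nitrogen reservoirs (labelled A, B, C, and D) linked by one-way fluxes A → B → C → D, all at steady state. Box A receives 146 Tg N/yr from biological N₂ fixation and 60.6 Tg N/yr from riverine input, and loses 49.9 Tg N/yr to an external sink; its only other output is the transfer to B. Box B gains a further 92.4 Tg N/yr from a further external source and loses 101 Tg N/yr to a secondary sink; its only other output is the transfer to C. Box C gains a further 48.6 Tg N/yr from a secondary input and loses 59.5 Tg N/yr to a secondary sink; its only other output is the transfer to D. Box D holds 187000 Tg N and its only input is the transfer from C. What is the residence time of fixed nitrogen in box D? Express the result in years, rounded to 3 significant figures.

Box A: F(A→B) = (146 + 60.6) − 49.9 = 156.70 Tg N/yr.
Box B: F(B→C) = (156.70 + 92.4) − 101 = 148.10 Tg N/yr.
Box C: F(C→D) = (148.10 + 48.6) − 59.5 = 137.20 Tg N/yr.
Box D throughput = its input = 137.20 Tg N/yr; τ = 187000 / 137.20 = 1363 yr.

1360 yr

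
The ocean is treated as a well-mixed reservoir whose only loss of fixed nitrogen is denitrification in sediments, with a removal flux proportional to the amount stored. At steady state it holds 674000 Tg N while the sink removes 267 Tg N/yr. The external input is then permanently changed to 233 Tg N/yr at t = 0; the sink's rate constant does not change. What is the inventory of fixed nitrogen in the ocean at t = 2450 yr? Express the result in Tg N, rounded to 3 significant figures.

τ = M₀/F₀ = 674000/267 = 2524 yr; rate constant k = 1/τ.
New steady state M_∞ = F₁/k = F₁·τ = 233 × 2524 = 588170 Tg N.
M(t) = M_∞ + (M₀ − M_∞)·e^(−t/τ); t/τ = 2450/2524 = 0.9705, so e^(−t/τ) = 0.3789.
M(t) = 588170 + 85830 × 0.3789 = 620690 Tg N.

621000 Tg N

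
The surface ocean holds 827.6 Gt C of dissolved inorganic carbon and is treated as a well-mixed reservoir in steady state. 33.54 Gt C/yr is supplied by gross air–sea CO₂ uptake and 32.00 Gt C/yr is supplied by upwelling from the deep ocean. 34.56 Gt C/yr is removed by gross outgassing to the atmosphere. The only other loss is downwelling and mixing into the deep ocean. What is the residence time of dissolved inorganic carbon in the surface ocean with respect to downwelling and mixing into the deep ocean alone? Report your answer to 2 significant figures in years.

27 yr

At steady state ΣF_in = ΣF_out.
ΣF_in = 33.54 + 32.00 = 65.540 Gt C/yr.
Downwelling and mixing into the deep ocean flux = ΣF_in − (34.56) = 65.540 − 34.56 = 30.98 Gt C/yr.
τ = M / F = 827.6 / 30.98 = 26.71 yr.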